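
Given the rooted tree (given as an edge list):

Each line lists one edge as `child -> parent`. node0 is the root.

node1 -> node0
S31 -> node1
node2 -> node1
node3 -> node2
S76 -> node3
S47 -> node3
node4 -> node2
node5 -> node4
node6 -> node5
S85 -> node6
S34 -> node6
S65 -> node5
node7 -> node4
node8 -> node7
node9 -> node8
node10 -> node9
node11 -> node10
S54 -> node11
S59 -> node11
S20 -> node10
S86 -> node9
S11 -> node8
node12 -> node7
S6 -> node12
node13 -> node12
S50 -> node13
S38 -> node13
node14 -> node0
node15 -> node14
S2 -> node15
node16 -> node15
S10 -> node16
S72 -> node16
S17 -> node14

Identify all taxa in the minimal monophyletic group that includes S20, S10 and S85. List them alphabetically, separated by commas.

S10, S11, S17, S2, S20, S31, S34, S38, S47, S50, S54, S59, S6, S65, S72, S76, S85, S86

Tracing S20: it sits inside ((S54,S59),S20).
Tracing S10: it sits inside (S10,S72).
Tracing S85: it sits inside (S85,S34).
The smallest clade enclosing all 3 is the whole tree (their MRCA is the root), so the answer is all 18 tips in alphabetical order.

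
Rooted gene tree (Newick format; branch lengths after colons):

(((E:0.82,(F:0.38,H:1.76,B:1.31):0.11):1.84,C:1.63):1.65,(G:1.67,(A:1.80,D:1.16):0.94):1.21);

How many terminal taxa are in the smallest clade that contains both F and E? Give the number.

4

The MRCA of F and E is the node subtending (E,(F,H,B)).
That clade contains 4 terminal taxa: B, E, F, H.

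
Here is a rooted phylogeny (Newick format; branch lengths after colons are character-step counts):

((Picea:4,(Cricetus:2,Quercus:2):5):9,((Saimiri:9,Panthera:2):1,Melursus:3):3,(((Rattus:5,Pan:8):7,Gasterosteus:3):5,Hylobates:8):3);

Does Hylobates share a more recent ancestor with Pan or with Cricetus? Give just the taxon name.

The MRCA of Hylobates and Pan subtends (((Rattus,Pan),Gasterosteus),Hylobates) (4 taxa).
The MRCA of Hylobates and Cricetus is the root, subtending the entire tree (10 taxa).
The first is nested inside the second, so Hylobates shares a more recent common ancestor with Pan.

Pan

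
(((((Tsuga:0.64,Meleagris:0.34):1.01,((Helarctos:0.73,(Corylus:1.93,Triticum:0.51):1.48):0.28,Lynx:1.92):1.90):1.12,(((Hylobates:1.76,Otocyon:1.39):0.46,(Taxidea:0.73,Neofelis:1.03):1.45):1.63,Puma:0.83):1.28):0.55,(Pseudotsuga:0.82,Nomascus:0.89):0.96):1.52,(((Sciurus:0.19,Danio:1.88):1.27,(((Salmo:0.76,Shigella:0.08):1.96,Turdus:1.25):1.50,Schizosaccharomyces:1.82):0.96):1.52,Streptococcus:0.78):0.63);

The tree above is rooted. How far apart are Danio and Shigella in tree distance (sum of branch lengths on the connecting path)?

7.65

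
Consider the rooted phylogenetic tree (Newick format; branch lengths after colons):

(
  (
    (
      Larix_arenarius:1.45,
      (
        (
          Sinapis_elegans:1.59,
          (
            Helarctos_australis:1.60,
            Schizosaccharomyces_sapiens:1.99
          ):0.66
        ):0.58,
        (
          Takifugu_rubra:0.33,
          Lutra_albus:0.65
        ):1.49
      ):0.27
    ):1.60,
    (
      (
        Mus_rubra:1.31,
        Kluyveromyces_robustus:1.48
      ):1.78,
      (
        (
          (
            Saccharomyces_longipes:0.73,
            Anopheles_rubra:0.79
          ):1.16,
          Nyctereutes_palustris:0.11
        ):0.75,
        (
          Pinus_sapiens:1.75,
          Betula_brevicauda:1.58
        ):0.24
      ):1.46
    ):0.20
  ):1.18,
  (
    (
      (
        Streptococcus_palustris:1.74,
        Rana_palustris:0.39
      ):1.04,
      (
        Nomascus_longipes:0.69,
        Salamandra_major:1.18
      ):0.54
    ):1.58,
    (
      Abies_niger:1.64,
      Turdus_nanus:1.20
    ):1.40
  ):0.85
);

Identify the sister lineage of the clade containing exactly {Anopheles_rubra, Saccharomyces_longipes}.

Nyctereutes_palustris

The clade containing exactly {Anopheles_rubra, Saccharomyces_longipes} attaches to the tree at the node subtending ((Saccharomyces_longipes,Anopheles_rubra),Nyctereutes_palustris).
The other lineage descending from that same node — the sister group — is the single tip Nyctereutes_palustris.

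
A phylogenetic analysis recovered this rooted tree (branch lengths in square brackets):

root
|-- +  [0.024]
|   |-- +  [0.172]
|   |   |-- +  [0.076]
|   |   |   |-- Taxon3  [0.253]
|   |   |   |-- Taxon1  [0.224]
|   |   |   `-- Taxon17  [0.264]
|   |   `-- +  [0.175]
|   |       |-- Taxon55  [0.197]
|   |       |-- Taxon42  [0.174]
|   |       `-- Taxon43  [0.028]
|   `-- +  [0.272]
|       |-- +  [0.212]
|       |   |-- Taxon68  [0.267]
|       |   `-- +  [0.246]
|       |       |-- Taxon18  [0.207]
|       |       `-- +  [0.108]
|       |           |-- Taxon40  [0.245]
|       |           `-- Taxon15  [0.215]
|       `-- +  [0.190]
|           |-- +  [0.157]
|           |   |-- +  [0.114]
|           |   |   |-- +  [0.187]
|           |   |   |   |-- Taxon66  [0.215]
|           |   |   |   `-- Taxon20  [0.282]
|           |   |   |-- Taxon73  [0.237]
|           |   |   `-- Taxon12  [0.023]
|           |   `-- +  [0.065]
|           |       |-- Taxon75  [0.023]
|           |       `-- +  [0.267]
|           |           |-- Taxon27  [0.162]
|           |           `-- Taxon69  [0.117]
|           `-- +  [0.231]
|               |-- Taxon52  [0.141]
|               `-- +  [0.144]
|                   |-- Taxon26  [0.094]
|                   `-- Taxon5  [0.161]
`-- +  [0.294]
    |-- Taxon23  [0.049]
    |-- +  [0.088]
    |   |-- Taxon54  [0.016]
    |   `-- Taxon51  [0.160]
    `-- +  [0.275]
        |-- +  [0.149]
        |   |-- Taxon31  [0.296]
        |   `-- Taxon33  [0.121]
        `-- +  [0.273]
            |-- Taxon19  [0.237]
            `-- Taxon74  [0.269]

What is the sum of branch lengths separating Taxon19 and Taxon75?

1.810

The path runs Taxon19 → … → MRCA → … → Taxon75; the MRCA is the root of the tree.
Branch lengths along that path: 0.237 + 0.273 + 0.275 + 0.294 + 0.024 + 0.272 + 0.190 + 0.157 + 0.065 + 0.023 = 1.810.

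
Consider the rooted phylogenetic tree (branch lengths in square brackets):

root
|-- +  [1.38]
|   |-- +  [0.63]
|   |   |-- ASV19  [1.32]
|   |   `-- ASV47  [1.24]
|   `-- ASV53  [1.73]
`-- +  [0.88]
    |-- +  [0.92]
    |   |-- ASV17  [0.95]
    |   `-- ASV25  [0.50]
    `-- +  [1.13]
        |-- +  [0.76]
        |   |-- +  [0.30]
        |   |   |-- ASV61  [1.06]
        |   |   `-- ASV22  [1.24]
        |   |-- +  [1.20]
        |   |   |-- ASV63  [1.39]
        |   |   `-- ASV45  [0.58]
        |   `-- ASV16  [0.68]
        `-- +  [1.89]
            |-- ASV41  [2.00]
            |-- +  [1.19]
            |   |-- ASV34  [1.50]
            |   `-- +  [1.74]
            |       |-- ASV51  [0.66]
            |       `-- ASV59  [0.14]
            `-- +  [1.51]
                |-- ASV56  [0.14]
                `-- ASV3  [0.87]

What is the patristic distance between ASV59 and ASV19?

10.30

The path runs ASV59 → … → MRCA → … → ASV19; the MRCA is the root of the tree.
Branch lengths along that path: 0.14 + 1.74 + 1.19 + 1.89 + 1.13 + 0.88 + 1.38 + 0.63 + 1.32 = 10.30.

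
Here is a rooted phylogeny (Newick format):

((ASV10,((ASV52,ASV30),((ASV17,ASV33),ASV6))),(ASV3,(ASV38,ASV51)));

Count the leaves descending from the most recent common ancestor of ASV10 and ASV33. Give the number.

6

The MRCA of ASV10 and ASV33 is the node subtending (ASV10,((ASV52,ASV30),((ASV17,ASV33),ASV6))).
That clade contains 6 terminal taxa: ASV10, ASV17, ASV30, ASV33, ASV52, ASV6.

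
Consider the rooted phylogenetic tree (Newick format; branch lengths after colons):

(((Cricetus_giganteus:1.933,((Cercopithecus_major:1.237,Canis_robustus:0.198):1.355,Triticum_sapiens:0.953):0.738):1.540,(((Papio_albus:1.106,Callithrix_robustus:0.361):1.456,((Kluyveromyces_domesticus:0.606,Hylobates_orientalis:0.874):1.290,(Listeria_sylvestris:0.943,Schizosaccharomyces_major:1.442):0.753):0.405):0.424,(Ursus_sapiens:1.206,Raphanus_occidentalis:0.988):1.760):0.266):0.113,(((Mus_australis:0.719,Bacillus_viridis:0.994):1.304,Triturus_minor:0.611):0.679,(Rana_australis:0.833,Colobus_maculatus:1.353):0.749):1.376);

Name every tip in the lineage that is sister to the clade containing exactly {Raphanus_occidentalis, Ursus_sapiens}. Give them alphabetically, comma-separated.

Callithrix_robustus, Hylobates_orientalis, Kluyveromyces_domesticus, Listeria_sylvestris, Papio_albus, Schizosaccharomyces_major

The clade containing exactly {Raphanus_occidentalis, Ursus_sapiens} attaches to the tree at the node subtending (((Papio_albus,Callithrix_robustus),((Kluyveromyces_domesticus,Hylobates_orientalis),(Listeria_sylvestris,Schizosaccharomyces_major))),(Ursus_sapiens,Raphanus_occidentalis)).
The other lineage descending from that same node — the sister group — is ((Papio_albus,Callithrix_robustus),((Kluyveromyces_domesticus,Hylobates_orientalis),(Listeria_sylvestris,Schizosaccharomyces_major))); its 6 tips in alphabetical order are the answer.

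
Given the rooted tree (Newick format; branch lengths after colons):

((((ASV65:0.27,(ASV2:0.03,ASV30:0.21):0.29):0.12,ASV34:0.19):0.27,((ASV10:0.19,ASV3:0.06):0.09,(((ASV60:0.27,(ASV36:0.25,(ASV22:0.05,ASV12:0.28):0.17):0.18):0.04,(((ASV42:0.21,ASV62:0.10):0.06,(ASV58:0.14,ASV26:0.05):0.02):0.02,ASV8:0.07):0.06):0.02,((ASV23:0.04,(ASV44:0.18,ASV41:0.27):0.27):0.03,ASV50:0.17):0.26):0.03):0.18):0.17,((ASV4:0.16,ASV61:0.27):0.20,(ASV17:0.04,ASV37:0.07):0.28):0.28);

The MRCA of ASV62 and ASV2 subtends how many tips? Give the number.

19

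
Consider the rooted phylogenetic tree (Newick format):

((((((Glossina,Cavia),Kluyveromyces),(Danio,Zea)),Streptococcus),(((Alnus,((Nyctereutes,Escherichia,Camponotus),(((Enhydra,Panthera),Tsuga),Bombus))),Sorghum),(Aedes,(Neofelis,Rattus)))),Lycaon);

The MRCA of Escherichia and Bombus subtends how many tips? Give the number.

7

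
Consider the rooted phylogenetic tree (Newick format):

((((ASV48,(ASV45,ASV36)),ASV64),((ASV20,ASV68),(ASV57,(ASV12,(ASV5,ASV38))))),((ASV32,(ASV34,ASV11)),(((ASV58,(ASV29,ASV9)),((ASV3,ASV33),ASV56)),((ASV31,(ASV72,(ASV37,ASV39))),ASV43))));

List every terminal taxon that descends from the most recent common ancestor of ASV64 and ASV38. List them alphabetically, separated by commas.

ASV12, ASV20, ASV36, ASV38, ASV45, ASV48, ASV5, ASV57, ASV64, ASV68

Tracing ASV64: it sits inside ((ASV48,(ASV45,ASV36)),ASV64).
Tracing ASV38: it sits inside (ASV5,ASV38).
The smallest clade enclosing both is (((ASV48,(ASV45,ASV36)),ASV64),((ASV20,ASV68),(ASV57,(ASV12,(ASV5,ASV38))))); the answer is its 10 terminal taxa in alphabetical order.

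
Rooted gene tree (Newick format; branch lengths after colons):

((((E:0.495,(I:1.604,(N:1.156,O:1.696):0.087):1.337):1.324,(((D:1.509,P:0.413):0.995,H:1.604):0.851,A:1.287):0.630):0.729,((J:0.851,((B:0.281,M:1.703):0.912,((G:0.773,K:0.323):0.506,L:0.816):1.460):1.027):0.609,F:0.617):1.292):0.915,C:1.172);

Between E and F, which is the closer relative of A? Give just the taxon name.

E

The MRCA of A and E subtends ((E,(I,(N,O))),(((D,P),H),A)) (8 taxa).
The MRCA of A and F subtends (((E,(I,(N,O))),(((D,P),H),A)),((J,((B,M),((G,K),L))),F)) (15 taxa).
The first is nested inside the second, so A shares a more recent common ancestor with E.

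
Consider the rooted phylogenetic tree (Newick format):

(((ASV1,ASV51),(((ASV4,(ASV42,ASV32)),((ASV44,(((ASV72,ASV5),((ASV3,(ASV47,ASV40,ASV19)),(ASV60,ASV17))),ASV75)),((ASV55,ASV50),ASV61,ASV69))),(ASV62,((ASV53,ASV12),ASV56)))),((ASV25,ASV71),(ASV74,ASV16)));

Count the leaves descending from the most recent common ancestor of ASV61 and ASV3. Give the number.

14

The MRCA of ASV61 and ASV3 is the node subtending ((ASV44,(((ASV72,ASV5),((ASV3,(ASV47,ASV40,ASV19)),(ASV60,ASV17))),ASV75)),((ASV55,ASV50),ASV61,ASV69)).
That clade contains 14 terminal taxa: ASV17, ASV19, ASV3, ASV40, ASV44, ASV47, ASV5, ASV50, ASV55, ASV60, ASV61, ASV69, ASV72, ASV75.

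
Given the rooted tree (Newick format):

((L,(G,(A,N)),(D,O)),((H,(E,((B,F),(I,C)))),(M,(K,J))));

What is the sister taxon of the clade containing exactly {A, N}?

The clade containing exactly {A, N} attaches to the tree at the node subtending (G,(A,N)).
The other lineage descending from that same node — the sister group — is the single tip G.

G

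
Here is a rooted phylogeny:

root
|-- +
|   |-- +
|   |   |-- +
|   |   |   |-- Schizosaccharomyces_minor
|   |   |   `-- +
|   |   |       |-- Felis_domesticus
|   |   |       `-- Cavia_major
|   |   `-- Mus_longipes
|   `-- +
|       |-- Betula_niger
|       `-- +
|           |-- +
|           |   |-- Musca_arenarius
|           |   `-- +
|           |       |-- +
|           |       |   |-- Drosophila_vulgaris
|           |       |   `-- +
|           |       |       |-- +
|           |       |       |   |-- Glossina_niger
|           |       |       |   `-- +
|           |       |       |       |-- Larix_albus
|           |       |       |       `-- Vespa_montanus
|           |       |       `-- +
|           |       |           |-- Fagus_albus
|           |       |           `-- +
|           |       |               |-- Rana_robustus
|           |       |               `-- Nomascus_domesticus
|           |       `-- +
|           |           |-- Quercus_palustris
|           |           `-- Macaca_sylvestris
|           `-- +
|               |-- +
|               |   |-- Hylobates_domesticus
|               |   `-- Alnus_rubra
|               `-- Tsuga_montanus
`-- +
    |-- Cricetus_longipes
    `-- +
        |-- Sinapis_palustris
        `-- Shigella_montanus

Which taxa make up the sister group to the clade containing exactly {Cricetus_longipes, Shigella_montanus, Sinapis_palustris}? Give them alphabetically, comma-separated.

Alnus_rubra, Betula_niger, Cavia_major, Drosophila_vulgaris, Fagus_albus, Felis_domesticus, Glossina_niger, Hylobates_domesticus, Larix_albus, Macaca_sylvestris, Mus_longipes, Musca_arenarius, Nomascus_domesticus, Quercus_palustris, Rana_robustus, Schizosaccharomyces_minor, Tsuga_montanus, Vespa_montanus

The clade containing exactly {Cricetus_longipes, Shigella_montanus, Sinapis_palustris} attaches directly to the root of the tree.
The other lineage descending from that same node — the sister group — is (((Schizosaccharomyces_minor,(Felis_domesticus,Cavia_major)),Mus_longipes),(Betula_niger,((Musca_arenarius,((Drosophila_vulgaris,((Glossina_niger,(Larix_albus,Vespa_montanus)),(Fagus_albus,(Rana_robustus,Nomascus_domesticus)))),(Quercus_palustris,Macaca_sylvestris))),((Hylobates_domesticus,Alnus_rubra),Tsuga_montanus)))); its 18 tips in alphabetical order are the answer.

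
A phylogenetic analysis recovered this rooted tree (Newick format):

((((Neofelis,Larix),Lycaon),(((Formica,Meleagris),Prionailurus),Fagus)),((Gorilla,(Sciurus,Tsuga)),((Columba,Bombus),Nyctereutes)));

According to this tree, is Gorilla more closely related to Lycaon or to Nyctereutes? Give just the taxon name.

Nyctereutes

The MRCA of Gorilla and Nyctereutes subtends ((Gorilla,(Sciurus,Tsuga)),((Columba,Bombus),Nyctereutes)) (6 taxa).
The MRCA of Gorilla and Lycaon is the root, subtending the entire tree (13 taxa).
The first is nested inside the second, so Gorilla shares a more recent common ancestor with Nyctereutes.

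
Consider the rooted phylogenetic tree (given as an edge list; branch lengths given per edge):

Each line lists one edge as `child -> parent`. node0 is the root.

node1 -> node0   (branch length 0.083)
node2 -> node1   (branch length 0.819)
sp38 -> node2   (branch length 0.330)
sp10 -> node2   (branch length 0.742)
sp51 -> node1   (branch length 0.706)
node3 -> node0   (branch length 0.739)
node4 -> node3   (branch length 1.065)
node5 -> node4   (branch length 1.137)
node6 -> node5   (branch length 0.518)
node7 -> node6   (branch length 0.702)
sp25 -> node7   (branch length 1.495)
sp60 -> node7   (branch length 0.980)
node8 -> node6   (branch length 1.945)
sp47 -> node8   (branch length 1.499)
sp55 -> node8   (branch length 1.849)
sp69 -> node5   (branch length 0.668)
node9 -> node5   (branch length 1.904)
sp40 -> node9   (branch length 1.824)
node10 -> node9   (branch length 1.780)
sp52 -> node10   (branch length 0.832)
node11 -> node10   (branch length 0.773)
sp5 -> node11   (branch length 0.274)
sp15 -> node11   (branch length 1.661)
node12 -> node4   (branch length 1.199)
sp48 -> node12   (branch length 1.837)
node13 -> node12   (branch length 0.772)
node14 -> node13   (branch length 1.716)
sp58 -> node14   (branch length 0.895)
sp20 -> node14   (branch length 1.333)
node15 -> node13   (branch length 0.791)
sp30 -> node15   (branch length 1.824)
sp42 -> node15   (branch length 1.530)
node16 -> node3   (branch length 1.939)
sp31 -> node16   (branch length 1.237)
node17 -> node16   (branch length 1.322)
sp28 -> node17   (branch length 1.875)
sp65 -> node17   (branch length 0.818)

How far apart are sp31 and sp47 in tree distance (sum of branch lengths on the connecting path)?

9.340

The path runs sp31 → … → MRCA → … → sp47; the MRCA is the node subtending (((((sp25,sp60),(sp47,sp55)),sp69,(sp40,(sp52,(sp5,sp15)))),(sp48,((sp58,sp20),(sp30,sp42)))),(sp31,(sp28,sp65))).
Branch lengths along that path: 1.237 + 1.939 + 1.065 + 1.137 + 0.518 + 1.945 + 1.499 = 9.340.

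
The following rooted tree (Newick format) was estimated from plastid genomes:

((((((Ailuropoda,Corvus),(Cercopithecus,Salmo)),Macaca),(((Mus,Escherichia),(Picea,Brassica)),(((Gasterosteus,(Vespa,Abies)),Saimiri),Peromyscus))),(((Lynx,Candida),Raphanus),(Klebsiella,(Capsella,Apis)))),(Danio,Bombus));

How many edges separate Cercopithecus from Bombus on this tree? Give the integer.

8

The MRCA of Cercopithecus and Bombus is the root of the tree.
From Cercopithecus up to that node: 6 branches. From Bombus up to the same node: 2 branches. Total: 6 + 2 = 8.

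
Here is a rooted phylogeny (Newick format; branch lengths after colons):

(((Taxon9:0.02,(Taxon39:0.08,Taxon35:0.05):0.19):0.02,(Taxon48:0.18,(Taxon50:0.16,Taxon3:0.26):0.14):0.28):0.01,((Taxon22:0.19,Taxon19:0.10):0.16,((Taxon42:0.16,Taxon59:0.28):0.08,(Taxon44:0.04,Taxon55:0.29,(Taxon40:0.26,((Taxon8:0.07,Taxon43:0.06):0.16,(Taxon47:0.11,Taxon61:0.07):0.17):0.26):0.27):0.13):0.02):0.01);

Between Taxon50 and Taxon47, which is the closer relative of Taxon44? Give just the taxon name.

The MRCA of Taxon44 and Taxon47 subtends (Taxon44,Taxon55,(Taxon40,((Taxon8,Taxon43),(Taxon47,Taxon61)))) (7 taxa).
The MRCA of Taxon44 and Taxon50 is the root, subtending the entire tree (17 taxa).
The first is nested inside the second, so Taxon44 shares a more recent common ancestor with Taxon47.

Taxon47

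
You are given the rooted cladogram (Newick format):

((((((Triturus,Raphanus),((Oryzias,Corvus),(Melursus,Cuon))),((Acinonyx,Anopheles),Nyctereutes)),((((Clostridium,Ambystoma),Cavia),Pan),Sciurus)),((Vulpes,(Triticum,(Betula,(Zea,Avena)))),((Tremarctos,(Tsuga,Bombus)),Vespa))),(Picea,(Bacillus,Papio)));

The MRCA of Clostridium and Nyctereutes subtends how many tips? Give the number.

14

The MRCA of Clostridium and Nyctereutes is the node subtending ((((Triturus,Raphanus),((Oryzias,Corvus),(Melursus,Cuon))),((Acinonyx,Anopheles),Nyctereutes)),((((Clostridium,Ambystoma),Cavia),Pan),Sciurus)).
That clade contains 14 terminal taxa: Acinonyx, Ambystoma, Anopheles, Cavia, Clostridium, Corvus, Cuon, Melursus, Nyctereutes, Oryzias, Pan, Raphanus, Sciurus, Triturus.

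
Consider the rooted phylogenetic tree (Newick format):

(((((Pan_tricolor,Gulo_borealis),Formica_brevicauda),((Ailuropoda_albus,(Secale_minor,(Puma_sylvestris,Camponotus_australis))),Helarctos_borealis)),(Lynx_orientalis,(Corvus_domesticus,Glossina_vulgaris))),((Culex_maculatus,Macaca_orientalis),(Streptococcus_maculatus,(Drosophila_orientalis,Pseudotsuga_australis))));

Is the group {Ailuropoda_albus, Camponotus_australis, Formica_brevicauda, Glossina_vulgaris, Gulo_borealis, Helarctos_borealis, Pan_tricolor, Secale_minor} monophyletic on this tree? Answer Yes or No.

No

The MRCA of the listed taxa subtends ((((Pan_tricolor,Gulo_borealis),Formica_brevicauda),((Ailuropoda_albus,(Secale_minor,(Puma_sylvestris,Camponotus_australis))),Helarctos_borealis)),(Lynx_orientalis,(Corvus_domesticus,Glossina_vulgaris))).
That clade also contains Corvus_domesticus, Lynx_orientalis, Puma_sylvestris, which are not in the proposed group, so the group is not monophyletic.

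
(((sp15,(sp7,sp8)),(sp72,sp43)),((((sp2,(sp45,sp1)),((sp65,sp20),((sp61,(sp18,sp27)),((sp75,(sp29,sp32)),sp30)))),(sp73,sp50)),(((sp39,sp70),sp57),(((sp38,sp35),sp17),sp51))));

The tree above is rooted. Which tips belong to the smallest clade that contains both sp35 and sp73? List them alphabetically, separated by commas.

Tracing sp35: it sits inside (sp38,sp35).
Tracing sp73: it sits inside (sp73,sp50).
The smallest clade enclosing both is ((((sp2,(sp45,sp1)),((sp65,sp20),((sp61,(sp18,sp27)),((sp75,(sp29,sp32)),sp30)))),(sp73,sp50)),(((sp39,sp70),sp57),(((sp38,sp35),sp17),sp51))); the answer is its 21 terminal taxa in alphabetical order.

sp1, sp17, sp18, sp2, sp20, sp27, sp29, sp30, sp32, sp35, sp38, sp39, sp45, sp50, sp51, sp57, sp61, sp65, sp70, sp73, sp75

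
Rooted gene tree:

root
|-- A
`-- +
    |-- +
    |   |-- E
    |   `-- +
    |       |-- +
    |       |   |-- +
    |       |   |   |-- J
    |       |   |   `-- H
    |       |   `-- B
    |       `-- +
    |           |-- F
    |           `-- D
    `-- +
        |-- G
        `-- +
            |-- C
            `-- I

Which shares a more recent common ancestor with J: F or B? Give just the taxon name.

The MRCA of J and B subtends ((J,H),B) (3 taxa).
The MRCA of J and F subtends (((J,H),B),(F,D)) (5 taxa).
The first is nested inside the second, so J shares a more recent common ancestor with B.

B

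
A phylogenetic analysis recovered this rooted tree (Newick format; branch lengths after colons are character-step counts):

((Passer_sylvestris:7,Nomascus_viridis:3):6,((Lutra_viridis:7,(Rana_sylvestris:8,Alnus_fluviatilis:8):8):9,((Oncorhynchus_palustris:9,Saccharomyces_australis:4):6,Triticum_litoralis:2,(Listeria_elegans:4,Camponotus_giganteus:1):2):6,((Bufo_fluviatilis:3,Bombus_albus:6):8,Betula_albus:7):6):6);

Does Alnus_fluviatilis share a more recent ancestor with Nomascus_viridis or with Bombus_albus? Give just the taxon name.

Bombus_albus

The MRCA of Alnus_fluviatilis and Bombus_albus subtends ((Lutra_viridis,(Rana_sylvestris,Alnus_fluviatilis)),((Oncorhynchus_palustris,Saccharomyces_australis),Triticum_litoralis,(Listeria_elegans,Camponotus_giganteus)),((Bufo_fluviatilis,Bombus_albus),Betula_albus)) (11 taxa).
The MRCA of Alnus_fluviatilis and Nomascus_viridis is the root, subtending the entire tree (13 taxa).
The first is nested inside the second, so Alnus_fluviatilis shares a more recent common ancestor with Bombus_albus.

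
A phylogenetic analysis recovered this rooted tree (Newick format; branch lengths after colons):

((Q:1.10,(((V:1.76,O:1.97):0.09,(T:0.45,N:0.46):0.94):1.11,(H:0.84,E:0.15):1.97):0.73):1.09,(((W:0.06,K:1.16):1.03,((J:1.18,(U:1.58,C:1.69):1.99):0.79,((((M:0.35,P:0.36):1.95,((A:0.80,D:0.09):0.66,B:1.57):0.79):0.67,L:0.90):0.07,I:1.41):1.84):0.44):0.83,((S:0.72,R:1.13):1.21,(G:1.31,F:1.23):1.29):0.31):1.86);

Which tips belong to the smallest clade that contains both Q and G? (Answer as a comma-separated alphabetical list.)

Tracing Q: it sits inside (Q,(((V,O),(T,N)),(H,E))).
Tracing G: it sits inside (G,F).
The smallest clade enclosing both is the whole tree (their MRCA is the root), so the answer is all 23 tips in alphabetical order.

A, B, C, D, E, F, G, H, I, J, K, L, M, N, O, P, Q, R, S, T, U, V, W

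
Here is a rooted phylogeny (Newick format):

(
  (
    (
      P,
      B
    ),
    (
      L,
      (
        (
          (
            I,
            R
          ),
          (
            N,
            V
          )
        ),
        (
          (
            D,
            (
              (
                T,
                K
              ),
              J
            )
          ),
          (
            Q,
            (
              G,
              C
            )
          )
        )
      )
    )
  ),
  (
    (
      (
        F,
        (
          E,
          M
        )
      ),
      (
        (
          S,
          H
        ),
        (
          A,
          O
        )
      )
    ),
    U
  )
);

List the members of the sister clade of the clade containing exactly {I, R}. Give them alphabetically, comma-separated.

The clade containing exactly {I, R} attaches to the tree at the node subtending ((I,R),(N,V)).
The other lineage descending from that same node — the sister group — is (N,V); its 2 tips in alphabetical order are the answer.

N, V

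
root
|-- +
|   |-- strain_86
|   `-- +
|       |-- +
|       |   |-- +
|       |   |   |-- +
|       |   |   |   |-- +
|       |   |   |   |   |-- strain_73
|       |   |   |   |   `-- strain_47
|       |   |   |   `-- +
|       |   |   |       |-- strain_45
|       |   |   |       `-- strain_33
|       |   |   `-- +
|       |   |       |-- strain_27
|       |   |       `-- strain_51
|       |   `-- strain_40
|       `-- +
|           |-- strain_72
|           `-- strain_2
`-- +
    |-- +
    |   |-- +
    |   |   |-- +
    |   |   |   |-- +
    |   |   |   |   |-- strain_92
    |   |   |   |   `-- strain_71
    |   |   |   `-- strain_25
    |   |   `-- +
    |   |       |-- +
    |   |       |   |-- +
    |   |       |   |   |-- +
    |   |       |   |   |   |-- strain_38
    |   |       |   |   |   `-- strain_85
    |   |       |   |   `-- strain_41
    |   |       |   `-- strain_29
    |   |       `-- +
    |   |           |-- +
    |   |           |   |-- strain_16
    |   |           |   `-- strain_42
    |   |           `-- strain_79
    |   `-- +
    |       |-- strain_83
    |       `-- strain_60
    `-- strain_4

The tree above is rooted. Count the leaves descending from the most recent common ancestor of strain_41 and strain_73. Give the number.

The MRCA of strain_41 and strain_73 is the root, so the clade is the entire tree.
That clade contains 23 terminal taxa: strain_16, strain_2, strain_25, strain_27, strain_29, strain_33, strain_38, strain_4, strain_40, strain_41, strain_42, strain_45, strain_47, strain_51, strain_60, strain_71, strain_72, strain_73, strain_79, strain_83, strain_85, strain_86, strain_92.

23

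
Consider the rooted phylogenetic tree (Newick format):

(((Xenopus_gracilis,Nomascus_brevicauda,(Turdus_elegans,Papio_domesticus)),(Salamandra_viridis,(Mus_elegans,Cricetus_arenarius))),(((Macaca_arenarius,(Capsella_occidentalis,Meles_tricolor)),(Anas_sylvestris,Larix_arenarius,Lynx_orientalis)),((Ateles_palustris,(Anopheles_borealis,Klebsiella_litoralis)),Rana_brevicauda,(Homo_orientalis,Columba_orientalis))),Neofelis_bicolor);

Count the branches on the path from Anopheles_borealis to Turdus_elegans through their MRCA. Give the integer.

The MRCA of Anopheles_borealis and Turdus_elegans is the root of the tree.
From Anopheles_borealis up to that node: 5 branches. From Turdus_elegans up to the same node: 4 branches. Total: 5 + 4 = 9.

9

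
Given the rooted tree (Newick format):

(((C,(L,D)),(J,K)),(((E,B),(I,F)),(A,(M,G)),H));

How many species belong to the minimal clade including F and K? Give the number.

The MRCA of F and K is the root, so the clade is the entire tree.
That clade contains 13 terminal taxa: A, B, C, D, E, F, G, H, I, J, K, L, M.

13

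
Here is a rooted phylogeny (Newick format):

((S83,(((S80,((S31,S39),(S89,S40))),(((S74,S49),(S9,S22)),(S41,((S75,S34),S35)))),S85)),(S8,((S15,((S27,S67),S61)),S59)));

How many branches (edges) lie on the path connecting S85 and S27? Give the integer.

9

The MRCA of S85 and S27 is the root of the tree.
From S85 up to that node: 3 branches. From S27 up to the same node: 6 branches. Total: 3 + 6 = 9.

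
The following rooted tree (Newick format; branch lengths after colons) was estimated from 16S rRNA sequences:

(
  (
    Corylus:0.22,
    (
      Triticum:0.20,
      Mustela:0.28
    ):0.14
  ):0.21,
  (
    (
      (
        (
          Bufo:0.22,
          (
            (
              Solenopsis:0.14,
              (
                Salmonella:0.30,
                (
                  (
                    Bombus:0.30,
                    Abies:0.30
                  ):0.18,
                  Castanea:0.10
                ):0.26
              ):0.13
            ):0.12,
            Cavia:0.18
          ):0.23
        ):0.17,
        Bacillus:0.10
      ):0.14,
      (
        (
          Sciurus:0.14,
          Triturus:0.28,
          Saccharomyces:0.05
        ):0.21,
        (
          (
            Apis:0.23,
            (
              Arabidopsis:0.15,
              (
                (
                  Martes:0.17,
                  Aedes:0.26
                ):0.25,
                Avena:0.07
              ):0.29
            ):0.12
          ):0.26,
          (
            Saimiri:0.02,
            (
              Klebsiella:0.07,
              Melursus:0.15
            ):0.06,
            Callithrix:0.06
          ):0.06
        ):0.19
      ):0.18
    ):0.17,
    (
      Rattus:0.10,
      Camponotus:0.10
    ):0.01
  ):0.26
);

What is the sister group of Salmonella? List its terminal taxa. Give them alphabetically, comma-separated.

Salmonella attaches to the tree at the node subtending (Salmonella,((Bombus,Abies),Castanea)).
The other lineage descending from that same node — the sister group — is ((Bombus,Abies),Castanea); its 3 tips in alphabetical order are the answer.

Abies, Bombus, Castanea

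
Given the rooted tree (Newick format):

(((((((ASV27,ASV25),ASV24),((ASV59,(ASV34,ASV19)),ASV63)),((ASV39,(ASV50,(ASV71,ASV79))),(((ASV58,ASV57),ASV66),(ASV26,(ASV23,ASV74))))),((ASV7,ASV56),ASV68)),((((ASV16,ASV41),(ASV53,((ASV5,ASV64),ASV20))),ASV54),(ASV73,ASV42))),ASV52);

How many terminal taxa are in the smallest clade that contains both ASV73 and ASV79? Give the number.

29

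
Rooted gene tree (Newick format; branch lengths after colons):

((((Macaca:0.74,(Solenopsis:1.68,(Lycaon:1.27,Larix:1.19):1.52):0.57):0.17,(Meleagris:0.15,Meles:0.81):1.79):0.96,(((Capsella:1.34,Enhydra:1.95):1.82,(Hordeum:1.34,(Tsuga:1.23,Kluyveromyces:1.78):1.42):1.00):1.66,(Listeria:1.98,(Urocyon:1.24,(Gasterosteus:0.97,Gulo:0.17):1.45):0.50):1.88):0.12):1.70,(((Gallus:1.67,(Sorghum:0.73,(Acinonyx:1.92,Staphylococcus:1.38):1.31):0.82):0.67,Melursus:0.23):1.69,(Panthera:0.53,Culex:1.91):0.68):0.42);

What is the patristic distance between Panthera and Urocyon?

The path runs Panthera → … → MRCA → … → Urocyon; the MRCA is the root of the tree.
Branch lengths along that path: 0.53 + 0.68 + 0.42 + 1.70 + 0.12 + 1.88 + 0.50 + 1.24 = 7.07.

7.07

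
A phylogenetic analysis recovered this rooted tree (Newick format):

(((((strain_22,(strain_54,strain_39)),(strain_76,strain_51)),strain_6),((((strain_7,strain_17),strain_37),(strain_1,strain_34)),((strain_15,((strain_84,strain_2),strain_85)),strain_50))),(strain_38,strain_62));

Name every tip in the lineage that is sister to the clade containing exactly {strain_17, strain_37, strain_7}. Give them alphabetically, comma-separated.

strain_1, strain_34

The clade containing exactly {strain_17, strain_37, strain_7} attaches to the tree at the node subtending (((strain_7,strain_17),strain_37),(strain_1,strain_34)).
The other lineage descending from that same node — the sister group — is (strain_1,strain_34); its 2 tips in alphabetical order are the answer.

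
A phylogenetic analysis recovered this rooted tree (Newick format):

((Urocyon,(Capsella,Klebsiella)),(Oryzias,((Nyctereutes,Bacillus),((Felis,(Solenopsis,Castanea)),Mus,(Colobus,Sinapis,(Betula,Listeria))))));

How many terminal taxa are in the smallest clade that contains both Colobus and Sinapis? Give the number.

4

The MRCA of Colobus and Sinapis is the node subtending (Colobus,Sinapis,(Betula,Listeria)).
That clade contains 4 terminal taxa: Betula, Colobus, Listeria, Sinapis.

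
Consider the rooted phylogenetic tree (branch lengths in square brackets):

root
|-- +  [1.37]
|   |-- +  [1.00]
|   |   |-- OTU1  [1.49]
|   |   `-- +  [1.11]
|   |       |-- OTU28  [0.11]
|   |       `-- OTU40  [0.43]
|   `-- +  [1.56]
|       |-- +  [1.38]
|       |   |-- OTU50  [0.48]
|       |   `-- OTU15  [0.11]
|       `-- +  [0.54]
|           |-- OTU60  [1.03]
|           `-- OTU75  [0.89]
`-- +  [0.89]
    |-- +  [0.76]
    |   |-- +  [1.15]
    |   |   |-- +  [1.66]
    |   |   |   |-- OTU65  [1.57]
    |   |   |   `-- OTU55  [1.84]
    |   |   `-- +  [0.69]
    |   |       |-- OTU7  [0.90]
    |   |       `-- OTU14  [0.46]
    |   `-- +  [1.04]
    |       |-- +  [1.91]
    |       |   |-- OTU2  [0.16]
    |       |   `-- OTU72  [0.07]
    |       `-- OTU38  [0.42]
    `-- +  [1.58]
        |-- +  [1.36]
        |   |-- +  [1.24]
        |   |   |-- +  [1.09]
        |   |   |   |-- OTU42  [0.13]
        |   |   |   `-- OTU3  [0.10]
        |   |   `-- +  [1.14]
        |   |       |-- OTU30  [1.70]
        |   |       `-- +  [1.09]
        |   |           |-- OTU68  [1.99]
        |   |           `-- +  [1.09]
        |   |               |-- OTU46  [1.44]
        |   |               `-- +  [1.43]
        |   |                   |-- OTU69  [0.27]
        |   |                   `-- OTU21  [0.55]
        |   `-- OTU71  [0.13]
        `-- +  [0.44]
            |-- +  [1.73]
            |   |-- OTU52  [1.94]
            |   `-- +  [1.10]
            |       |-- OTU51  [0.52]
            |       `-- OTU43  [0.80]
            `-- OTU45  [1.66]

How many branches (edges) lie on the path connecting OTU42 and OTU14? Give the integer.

9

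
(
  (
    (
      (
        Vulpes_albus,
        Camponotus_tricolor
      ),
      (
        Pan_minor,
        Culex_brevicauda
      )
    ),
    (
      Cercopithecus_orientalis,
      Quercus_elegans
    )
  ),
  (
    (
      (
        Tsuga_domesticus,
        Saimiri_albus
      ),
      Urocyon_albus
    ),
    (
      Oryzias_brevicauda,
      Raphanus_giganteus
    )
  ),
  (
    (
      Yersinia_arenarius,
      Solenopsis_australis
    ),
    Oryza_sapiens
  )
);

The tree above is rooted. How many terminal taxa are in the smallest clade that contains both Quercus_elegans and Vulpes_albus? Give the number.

6

The MRCA of Quercus_elegans and Vulpes_albus is the node subtending (((Vulpes_albus,Camponotus_tricolor),(Pan_minor,Culex_brevicauda)),(Cercopithecus_orientalis,Quercus_elegans)).
That clade contains 6 terminal taxa: Camponotus_tricolor, Cercopithecus_orientalis, Culex_brevicauda, Pan_minor, Quercus_elegans, Vulpes_albus.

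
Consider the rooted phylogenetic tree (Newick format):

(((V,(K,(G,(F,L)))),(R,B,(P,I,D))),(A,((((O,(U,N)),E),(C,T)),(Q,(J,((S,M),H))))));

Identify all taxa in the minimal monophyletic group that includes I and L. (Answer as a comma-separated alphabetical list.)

B, D, F, G, I, K, L, P, R, V

Tracing I: it sits inside (P,I,D).
Tracing L: it sits inside (F,L).
The smallest clade enclosing both is ((V,(K,(G,(F,L)))),(R,B,(P,I,D))); the answer is its 10 terminal taxa in alphabetical order.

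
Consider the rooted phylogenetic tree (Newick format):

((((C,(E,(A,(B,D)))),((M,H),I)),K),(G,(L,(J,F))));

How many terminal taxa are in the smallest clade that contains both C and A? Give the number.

The MRCA of C and A is the node subtending (C,(E,(A,(B,D)))).
That clade contains 5 terminal taxa: A, B, C, D, E.

5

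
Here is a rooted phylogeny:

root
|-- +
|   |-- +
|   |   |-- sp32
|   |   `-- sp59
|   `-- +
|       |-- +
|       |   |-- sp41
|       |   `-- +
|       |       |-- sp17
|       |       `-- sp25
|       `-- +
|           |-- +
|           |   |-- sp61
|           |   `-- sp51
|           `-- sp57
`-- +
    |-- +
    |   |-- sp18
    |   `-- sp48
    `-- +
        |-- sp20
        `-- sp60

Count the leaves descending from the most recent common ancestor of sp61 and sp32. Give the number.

8

The MRCA of sp61 and sp32 is the node subtending ((sp32,sp59),((sp41,(sp17,sp25)),((sp61,sp51),sp57))).
That clade contains 8 terminal taxa: sp17, sp25, sp32, sp41, sp51, sp57, sp59, sp61.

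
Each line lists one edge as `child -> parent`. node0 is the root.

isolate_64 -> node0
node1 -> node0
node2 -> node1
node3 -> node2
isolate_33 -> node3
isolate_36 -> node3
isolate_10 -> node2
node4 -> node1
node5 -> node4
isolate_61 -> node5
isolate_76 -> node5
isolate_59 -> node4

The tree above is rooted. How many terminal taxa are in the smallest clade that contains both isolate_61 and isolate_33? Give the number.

6

The MRCA of isolate_61 and isolate_33 is the node subtending (((isolate_33,isolate_36),isolate_10),((isolate_61,isolate_76),isolate_59)).
That clade contains 6 terminal taxa: isolate_10, isolate_33, isolate_36, isolate_59, isolate_61, isolate_76.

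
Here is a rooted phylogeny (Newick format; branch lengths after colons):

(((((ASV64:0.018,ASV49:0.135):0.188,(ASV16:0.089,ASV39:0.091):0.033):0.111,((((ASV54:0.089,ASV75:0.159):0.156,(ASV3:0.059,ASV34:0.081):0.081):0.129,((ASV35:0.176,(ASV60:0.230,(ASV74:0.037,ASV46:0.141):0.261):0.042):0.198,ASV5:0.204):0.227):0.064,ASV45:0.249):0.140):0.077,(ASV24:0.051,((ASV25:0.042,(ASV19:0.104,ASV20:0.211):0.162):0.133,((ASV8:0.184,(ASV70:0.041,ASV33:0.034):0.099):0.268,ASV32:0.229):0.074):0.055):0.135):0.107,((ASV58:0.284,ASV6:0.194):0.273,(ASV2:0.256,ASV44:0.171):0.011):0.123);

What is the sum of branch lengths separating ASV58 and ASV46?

The path runs ASV58 → … → MRCA → … → ASV46; the MRCA is the root of the tree.
Branch lengths along that path: 0.284 + 0.273 + 0.123 + 0.107 + 0.077 + 0.140 + 0.064 + 0.227 + 0.198 + 0.042 + 0.261 + 0.141 = 1.937.

1.937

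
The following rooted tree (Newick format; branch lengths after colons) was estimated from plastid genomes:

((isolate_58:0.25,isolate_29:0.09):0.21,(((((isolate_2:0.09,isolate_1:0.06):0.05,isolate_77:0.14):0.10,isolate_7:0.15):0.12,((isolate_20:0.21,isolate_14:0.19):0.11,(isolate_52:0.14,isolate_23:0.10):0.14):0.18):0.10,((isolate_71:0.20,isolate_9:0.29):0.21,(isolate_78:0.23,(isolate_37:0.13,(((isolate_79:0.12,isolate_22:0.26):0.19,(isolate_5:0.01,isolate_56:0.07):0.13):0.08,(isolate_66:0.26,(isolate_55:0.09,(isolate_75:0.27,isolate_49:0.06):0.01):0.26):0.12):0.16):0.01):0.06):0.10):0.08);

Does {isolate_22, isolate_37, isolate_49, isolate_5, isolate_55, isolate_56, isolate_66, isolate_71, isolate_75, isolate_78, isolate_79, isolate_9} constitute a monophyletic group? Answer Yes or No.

The most recent common ancestor of these taxa subtends ((isolate_71,isolate_9),(isolate_78,(isolate_37,(((isolate_79,isolate_22),(isolate_5,isolate_56)),(isolate_66,(isolate_55,(isolate_75,isolate_49))))))).
That clade has exactly 12 tips — every listed taxon and nothing else — so the group is monophyletic.

Yes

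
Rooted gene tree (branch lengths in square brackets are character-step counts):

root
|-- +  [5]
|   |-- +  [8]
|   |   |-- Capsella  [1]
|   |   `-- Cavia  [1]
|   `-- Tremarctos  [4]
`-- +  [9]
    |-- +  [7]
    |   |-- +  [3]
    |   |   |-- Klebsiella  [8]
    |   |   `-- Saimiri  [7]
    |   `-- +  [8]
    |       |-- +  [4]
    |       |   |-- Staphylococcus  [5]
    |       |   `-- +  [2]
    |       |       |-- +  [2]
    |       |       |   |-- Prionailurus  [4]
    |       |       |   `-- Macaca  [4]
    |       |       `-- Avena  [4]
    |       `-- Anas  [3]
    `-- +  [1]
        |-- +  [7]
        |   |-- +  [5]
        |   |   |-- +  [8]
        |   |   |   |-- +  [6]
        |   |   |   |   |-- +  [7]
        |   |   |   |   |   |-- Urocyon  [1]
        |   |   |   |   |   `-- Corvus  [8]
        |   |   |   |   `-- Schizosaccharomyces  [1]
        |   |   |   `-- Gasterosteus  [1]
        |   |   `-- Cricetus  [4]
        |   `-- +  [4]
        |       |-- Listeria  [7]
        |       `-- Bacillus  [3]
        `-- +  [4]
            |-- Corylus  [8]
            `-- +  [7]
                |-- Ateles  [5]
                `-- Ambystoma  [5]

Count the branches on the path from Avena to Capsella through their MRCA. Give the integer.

9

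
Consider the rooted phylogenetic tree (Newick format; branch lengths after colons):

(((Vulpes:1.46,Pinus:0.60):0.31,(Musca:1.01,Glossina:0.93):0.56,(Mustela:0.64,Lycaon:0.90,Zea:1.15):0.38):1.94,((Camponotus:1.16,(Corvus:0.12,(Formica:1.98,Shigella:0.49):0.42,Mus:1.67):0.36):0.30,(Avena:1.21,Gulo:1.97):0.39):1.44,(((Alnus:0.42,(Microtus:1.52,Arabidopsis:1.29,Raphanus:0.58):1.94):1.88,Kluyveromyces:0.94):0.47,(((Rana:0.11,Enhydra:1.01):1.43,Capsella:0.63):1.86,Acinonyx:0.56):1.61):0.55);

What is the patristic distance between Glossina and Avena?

6.47

The path runs Glossina → … → MRCA → … → Avena; the MRCA is the root of the tree.
Branch lengths along that path: 0.93 + 0.56 + 1.94 + 1.44 + 0.39 + 1.21 = 6.47.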